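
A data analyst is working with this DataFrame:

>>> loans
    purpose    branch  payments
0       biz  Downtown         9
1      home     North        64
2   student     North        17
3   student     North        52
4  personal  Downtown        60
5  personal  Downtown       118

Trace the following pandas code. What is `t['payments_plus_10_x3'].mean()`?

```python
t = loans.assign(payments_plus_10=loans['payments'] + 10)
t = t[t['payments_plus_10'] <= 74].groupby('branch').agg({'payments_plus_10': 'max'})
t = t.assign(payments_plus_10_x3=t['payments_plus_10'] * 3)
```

216.0

add column payments_plus_10 = loans['payments'] + 10:
    purpose    branch  payments  payments_plus_10
0       biz  Downtown         9                19
1      home     North        64                74
2   student     North        17                27
3   student     North        52                62
4  personal  Downtown        60                70
5  personal  Downtown       118               128
filter rows where payments_plus_10 <= 74:
    purpose    branch  payments  payments_plus_10
0       biz  Downtown         9                19
1      home     North        64                74
2   student     North        17                27
3   student     North        52                62
4  personal  Downtown        60                70
group by branch, max of payments_plus_10:
          payments_plus_10
branch                    
Downtown                70
North                   74
add column payments_plus_10_x3 = t['payments_plus_10'] * 3:
          payments_plus_10  payments_plus_10_x3
branch                                         
Downtown                70                  210
North                   74                  222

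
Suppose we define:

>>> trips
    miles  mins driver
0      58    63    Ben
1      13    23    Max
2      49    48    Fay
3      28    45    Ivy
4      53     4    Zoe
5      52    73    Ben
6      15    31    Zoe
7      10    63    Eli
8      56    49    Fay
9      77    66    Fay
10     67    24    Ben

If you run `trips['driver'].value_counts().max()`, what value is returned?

value_counts of driver:
driver
Ben    3
Fay    3
Zoe    2
Max    1
Ivy    1
Eli    1
Name: count, dtype: int64
Taking the max of the resulting series gives 3.

3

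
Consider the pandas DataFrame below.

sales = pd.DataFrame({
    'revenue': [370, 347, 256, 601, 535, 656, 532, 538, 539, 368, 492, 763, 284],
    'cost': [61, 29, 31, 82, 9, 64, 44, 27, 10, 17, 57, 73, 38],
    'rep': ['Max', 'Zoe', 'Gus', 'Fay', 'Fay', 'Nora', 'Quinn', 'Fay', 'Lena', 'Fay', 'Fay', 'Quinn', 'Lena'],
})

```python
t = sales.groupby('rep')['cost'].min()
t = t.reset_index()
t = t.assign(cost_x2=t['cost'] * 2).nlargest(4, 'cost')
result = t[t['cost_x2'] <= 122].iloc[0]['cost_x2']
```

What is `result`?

group by rep, min of cost:
rep
Fay       9
Gus      31
Lena     10
Max      61
Nora     64
Quinn    44
Zoe      29
Name: cost, dtype: int64
reset_index():
     rep  cost
0    Fay     9
1    Gus    31
2   Lena    10
3    Max    61
4   Nora    64
5  Quinn    44
6    Zoe    29
add column cost_x2 = t['cost'] * 2:
     rep  cost  cost_x2
0    Fay     9       18
1    Gus    31       62
2   Lena    10       20
3    Max    61      122
4   Nora    64      128
5  Quinn    44       88
6    Zoe    29       58
take 4 rows with largest cost:
     rep  cost  cost_x2
4   Nora    64      128
3    Max    61      122
5  Quinn    44       88
1    Gus    31       62
filter rows where cost_x2 <= 122:
     rep  cost  cost_x2
3    Max    61      122
5  Quinn    44       88
1    Gus    31       62
So iloc[0]['cost_x2'] = 122.

122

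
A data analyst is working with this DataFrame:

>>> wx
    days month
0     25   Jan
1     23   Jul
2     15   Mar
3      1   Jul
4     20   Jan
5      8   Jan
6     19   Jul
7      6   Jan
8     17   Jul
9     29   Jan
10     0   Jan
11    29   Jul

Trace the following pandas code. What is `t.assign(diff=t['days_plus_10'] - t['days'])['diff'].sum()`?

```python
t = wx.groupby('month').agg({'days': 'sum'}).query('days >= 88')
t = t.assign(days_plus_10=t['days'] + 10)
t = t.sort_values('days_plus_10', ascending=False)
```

group by month, sum of days:
       days
month      
Jan      88
Jul      89
Mar      15
filter rows where days >= 88:
       days
month      
Jan      88
Jul      89
add column days_plus_10 = t['days'] + 10:
       days  days_plus_10
month                    
Jan      88            98
Jul      89            99
sort by days_plus_10 descending:
       days  days_plus_10
month                    
Jul      89            99
Jan      88            98
add column diff = t['days_plus_10'] - t['days']:
       days  days_plus_10  diff
month                          
Jul      89            99    10
Jan      88            98    10

20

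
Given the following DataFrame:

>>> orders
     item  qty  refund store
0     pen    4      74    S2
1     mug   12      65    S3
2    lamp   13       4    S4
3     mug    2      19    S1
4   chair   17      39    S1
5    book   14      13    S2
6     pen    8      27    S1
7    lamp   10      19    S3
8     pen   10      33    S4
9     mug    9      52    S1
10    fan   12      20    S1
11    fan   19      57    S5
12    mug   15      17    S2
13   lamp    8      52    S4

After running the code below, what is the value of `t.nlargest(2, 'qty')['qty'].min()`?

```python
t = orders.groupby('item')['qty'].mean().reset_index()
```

group by item, mean of qty:
item
book     14.000000
chair    17.000000
fan      15.500000
lamp     10.333333
mug       9.500000
pen       7.333333
Name: qty, dtype: float64
reset_index():
    item        qty
0   book  14.000000
1  chair  17.000000
2    fan  15.500000
3   lamp  10.333333
4    mug   9.500000
5    pen   7.333333
take 2 rows with largest qty:
    item   qty
1  chair  17.0
2    fan  15.5

15.5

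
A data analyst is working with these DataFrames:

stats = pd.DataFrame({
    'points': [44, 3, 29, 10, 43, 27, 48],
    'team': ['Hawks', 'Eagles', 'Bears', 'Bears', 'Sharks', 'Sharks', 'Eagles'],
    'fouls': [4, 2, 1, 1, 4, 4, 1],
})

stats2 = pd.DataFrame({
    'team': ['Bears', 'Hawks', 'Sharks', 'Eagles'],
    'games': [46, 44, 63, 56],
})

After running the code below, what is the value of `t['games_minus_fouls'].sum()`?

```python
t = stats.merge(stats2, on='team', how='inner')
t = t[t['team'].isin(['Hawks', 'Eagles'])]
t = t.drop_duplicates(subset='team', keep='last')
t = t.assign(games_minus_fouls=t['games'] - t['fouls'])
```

95

merge on 'team' (how='inner') → 7 rows:
   points    team  fouls  games
0      44   Hawks      4     44
1       3  Eagles      2     56
2      29   Bears      1     46
3      10   Bears      1     46
4      43  Sharks      4     63
5      27  Sharks      4     63
6      48  Eagles      1     56
filter rows where team in ['Hawks', 'Eagles']:
   points    team  fouls  games
0      44   Hawks      4     44
1       3  Eagles      2     56
6      48  Eagles      1     56
drop duplicate team (keep=last):
   points    team  fouls  games
0      44   Hawks      4     44
6      48  Eagles      1     56
add column games_minus_fouls = t['games'] - t['fouls']:
   points    team  fouls  games  games_minus_fouls
0      44   Hawks      4     44                 40
6      48  Eagles      1     56                 55
Then the sum of column 'games_minus_fouls': 95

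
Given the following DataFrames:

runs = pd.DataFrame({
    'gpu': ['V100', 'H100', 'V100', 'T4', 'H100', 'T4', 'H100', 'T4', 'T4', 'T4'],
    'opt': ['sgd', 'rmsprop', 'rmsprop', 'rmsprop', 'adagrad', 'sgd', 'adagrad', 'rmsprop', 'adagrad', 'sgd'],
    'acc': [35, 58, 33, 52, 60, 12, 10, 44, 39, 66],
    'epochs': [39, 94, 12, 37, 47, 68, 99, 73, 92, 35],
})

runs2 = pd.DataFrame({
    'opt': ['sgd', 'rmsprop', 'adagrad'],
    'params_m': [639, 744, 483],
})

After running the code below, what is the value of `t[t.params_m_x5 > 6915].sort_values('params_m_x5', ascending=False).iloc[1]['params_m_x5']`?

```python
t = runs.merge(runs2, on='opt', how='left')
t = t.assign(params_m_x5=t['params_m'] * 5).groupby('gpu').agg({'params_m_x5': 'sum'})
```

8550

merge on 'opt' (how='left') → 10 rows:
    gpu      opt  acc  epochs  params_m
0  V100      sgd   35      39       639
1  H100  rmsprop   58      94       744
2  V100  rmsprop   33      12       744
3    T4  rmsprop   52      37       744
4  H100  adagrad   60      47       483
5    T4      sgd   12      68       639
6  H100  adagrad   10      99       483
7    T4  rmsprop   44      73       744
8    T4  adagrad   39      92       483
9    T4      sgd   66      35       639
add column params_m_x5 = t['params_m'] * 5:
    gpu      opt  acc  epochs  params_m  params_m_x5
0  V100      sgd   35      39       639         3195
1  H100  rmsprop   58      94       744         3720
2  V100  rmsprop   33      12       744         3720
3    T4  rmsprop   52      37       744         3720
4  H100  adagrad   60      47       483         2415
5    T4      sgd   12      68       639         3195
6  H100  adagrad   10      99       483         2415
7    T4  rmsprop   44      73       744         3720
8    T4  adagrad   39      92       483         2415
9    T4      sgd   66      35       639         3195
group by gpu, sum of params_m_x5:
      params_m_x5
gpu              
H100         8550
T4          16245
V100         6915
filter rows where params_m_x5 > 6915:
      params_m_x5
gpu              
H100         8550
T4          16245
sort by params_m_x5 descending:
      params_m_x5
gpu              
T4          16245
H100         8550
Then the value at position 1, column 'params_m_x5': 8550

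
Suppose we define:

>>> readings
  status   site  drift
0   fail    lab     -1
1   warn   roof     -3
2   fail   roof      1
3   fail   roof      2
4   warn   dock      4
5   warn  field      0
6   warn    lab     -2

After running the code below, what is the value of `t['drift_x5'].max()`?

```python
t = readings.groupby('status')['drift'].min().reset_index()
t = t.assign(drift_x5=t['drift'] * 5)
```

group by status, min of drift:
status
fail   -1
warn   -3
Name: drift, dtype: int64
reset_index():
  status  drift
0   fail     -1
1   warn     -3
add column drift_x5 = t['drift'] * 5:
  status  drift  drift_x5
0   fail     -1        -5
1   warn     -3       -15
Then the max of column 'drift_x5': -5

-5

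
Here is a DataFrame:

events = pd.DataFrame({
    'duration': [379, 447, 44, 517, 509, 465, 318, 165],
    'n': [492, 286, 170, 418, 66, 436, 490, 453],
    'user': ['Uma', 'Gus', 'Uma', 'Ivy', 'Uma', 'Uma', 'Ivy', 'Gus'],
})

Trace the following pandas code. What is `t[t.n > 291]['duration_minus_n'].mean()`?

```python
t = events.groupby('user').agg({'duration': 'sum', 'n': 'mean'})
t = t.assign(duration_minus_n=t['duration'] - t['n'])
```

group by user: sum(duration), mean(n):
      duration      n
user                 
Gus        612  369.5
Ivy        835  454.0
Uma       1397  291.0
add column duration_minus_n = t['duration'] - t['n']:
      duration      n  duration_minus_n
user                                   
Gus        612  369.5             242.5
Ivy        835  454.0             381.0
Uma       1397  291.0            1106.0
filter rows where n > 291:
      duration      n  duration_minus_n
user                                   
Gus        612  369.5             242.5
Ivy        835  454.0             381.0
Taking the mean of column 'duration_minus_n' gives 311.75.

311.75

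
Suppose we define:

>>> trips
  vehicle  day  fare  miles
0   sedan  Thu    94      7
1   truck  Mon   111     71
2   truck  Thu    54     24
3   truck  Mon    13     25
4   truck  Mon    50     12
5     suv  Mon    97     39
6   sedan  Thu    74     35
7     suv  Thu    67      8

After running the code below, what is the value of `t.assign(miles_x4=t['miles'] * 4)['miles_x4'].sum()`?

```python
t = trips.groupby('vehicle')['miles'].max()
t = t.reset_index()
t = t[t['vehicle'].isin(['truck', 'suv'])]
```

440

group by vehicle, max of miles:
vehicle
sedan    35
suv      39
truck    71
Name: miles, dtype: int64
reset_index():
  vehicle  miles
0   sedan     35
1     suv     39
2   truck     71
filter rows where vehicle in ['truck', 'suv']:
  vehicle  miles
1     suv     39
2   truck     71
add column miles_x4 = t['miles'] * 4:
  vehicle  miles  miles_x4
1     suv     39       156
2   truck     71       284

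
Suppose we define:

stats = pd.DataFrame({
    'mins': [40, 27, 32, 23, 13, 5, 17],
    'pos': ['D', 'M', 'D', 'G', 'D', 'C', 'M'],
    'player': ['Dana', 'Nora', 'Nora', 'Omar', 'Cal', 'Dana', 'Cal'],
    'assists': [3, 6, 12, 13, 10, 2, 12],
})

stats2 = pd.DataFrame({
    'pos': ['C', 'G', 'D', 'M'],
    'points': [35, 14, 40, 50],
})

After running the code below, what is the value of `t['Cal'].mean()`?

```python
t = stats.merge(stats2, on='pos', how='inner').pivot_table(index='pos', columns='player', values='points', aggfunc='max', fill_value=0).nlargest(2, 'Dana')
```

20.0

merge on 'pos' (how='inner') → 7 rows:
   mins pos player  assists  points
0    40   D   Dana        3      40
1    27   M   Nora        6      50
2    32   D   Nora       12      40
3    23   G   Omar       13      14
4    13   D    Cal       10      40
5     5   C   Dana        2      35
6    17   M    Cal       12      50
pivot: rows=pos, cols=player, max(points):
player  Cal  Dana  Nora  Omar
pos                          
C         0    35     0     0
D        40    40    40     0
G         0     0     0    14
M        50     0    50     0
take 2 rows with largest Dana:
player  Cal  Dana  Nora  Omar
pos                          
D        40    40    40     0
C         0    35     0     0
Finally, mean of column 'Cal' = 20.0.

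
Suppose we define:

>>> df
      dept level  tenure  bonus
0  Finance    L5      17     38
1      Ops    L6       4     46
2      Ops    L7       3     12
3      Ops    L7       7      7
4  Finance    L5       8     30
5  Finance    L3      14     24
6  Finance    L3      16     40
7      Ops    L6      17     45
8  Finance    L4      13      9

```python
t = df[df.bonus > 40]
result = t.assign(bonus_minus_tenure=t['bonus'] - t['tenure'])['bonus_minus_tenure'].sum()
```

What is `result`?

70

filter rows where bonus > 40:
  dept level  tenure  bonus
1  Ops    L6       4     46
7  Ops    L6      17     45
add column bonus_minus_tenure = t['bonus'] - t['tenure']:
  dept level  tenure  bonus  bonus_minus_tenure
1  Ops    L6       4     46                  42
7  Ops    L6      17     45                  28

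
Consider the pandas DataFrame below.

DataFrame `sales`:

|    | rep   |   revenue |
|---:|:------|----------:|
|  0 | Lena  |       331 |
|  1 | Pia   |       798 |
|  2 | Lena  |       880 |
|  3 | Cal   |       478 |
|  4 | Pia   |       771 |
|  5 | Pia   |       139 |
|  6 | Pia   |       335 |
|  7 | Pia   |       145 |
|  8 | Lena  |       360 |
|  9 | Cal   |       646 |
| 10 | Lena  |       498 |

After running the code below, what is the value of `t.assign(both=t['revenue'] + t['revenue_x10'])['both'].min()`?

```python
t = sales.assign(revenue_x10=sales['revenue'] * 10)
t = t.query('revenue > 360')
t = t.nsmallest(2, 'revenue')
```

add column revenue_x10 = sales['revenue'] * 10:
     rep  revenue  revenue_x10
0   Lena      331         3310
1    Pia      798         7980
2   Lena      880         8800
3    Cal      478         4780
4    Pia      771         7710
5    Pia      139         1390
6    Pia      335         3350
7    Pia      145         1450
8   Lena      360         3600
9    Cal      646         6460
10  Lena      498         4980
filter rows where revenue > 360:
     rep  revenue  revenue_x10
1    Pia      798         7980
2   Lena      880         8800
3    Cal      478         4780
4    Pia      771         7710
9    Cal      646         6460
10  Lena      498         4980
take 2 rows with smallest revenue:
     rep  revenue  revenue_x10
3    Cal      478         4780
10  Lena      498         4980
add column both = t['revenue'] + t['revenue_x10']:
     rep  revenue  revenue_x10  both
3    Cal      478         4780  5258
10  Lena      498         4980  5478
Finally, min of column 'both' = 5258.

5258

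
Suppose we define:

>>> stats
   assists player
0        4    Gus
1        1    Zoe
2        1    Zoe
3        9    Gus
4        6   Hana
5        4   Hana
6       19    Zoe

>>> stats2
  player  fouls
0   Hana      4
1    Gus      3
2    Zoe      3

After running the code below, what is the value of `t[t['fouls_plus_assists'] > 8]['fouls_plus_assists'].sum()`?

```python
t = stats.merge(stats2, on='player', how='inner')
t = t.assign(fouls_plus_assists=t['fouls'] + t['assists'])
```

44

merge on 'player' (how='inner') → 7 rows:
   assists player  fouls
0        4    Gus      3
1        1    Zoe      3
2        1    Zoe      3
3        9    Gus      3
4        6   Hana      4
5        4   Hana      4
6       19    Zoe      3
add column fouls_plus_assists = t['fouls'] + t['assists']:
   assists player  fouls  fouls_plus_assists
0        4    Gus      3                   7
1        1    Zoe      3                   4
2        1    Zoe      3                   4
3        9    Gus      3                  12
4        6   Hana      4                  10
5        4   Hana      4                   8
6       19    Zoe      3                  22
filter rows where fouls_plus_assists > 8:
   assists player  fouls  fouls_plus_assists
3        9    Gus      3                  12
4        6   Hana      4                  10
6       19    Zoe      3                  22
Finally, sum of column 'fouls_plus_assists' = 44.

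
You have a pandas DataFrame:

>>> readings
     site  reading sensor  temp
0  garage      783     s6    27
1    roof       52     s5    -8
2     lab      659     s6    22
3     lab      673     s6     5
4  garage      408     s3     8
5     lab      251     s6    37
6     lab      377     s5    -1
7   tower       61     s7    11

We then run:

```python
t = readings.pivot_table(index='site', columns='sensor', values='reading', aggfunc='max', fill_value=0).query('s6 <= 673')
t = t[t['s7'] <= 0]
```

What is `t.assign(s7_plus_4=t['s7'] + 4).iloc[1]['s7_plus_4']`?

4

pivot: rows=site, cols=sensor, max(reading):
sensor   s3   s5   s6  s7
site                     
garage  408    0  783   0
lab       0  377  673   0
roof      0   52    0   0
tower     0    0    0  61
filter rows where s6 <= 673:
sensor  s3   s5   s6  s7
site                    
lab      0  377  673   0
roof     0   52    0   0
tower    0    0    0  61
filter rows where s7 <= 0:
sensor  s3   s5   s6  s7
site                    
lab      0  377  673   0
roof     0   52    0   0
add column s7_plus_4 = t['s7'] + 4:
sensor  s3   s5   s6  s7  s7_plus_4
site                               
lab      0  377  673   0          4
roof     0   52    0   0          4
value at position 1, column 's7_plus_4' → 4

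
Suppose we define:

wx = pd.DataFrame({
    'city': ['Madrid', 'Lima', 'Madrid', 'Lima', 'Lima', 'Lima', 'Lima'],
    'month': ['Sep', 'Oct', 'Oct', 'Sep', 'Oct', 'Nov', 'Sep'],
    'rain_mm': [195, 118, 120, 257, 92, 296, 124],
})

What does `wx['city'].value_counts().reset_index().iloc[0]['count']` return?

value_counts of city:
city
Lima      5
Madrid    2
Name: count, dtype: int64
reset_index():
     city  count
0    Lima      5
1  Madrid      2
Taking the value at position 0, column 'count' gives 5.

5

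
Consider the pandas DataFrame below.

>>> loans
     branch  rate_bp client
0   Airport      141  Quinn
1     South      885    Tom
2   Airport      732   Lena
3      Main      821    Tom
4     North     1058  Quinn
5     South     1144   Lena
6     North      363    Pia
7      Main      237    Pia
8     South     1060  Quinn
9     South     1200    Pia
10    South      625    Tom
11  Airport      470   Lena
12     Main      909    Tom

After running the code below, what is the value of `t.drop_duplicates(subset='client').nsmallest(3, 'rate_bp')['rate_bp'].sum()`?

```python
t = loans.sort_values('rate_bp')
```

sort by rate_bp:
     branch  rate_bp client
0   Airport      141  Quinn
7      Main      237    Pia
6     North      363    Pia
11  Airport      470   Lena
10    South      625    Tom
2   Airport      732   Lena
3      Main      821    Tom
1     South      885    Tom
12     Main      909    Tom
4     North     1058  Quinn
8     South     1060  Quinn
5     South     1144   Lena
9     South     1200    Pia
drop duplicate client (keep=first):
     branch  rate_bp client
0   Airport      141  Quinn
7      Main      237    Pia
11  Airport      470   Lena
10    South      625    Tom
take 3 rows with smallest rate_bp:
     branch  rate_bp client
0   Airport      141  Quinn
7      Main      237    Pia
11  Airport      470   Lena
Finally, sum of column 'rate_bp' = 848.

848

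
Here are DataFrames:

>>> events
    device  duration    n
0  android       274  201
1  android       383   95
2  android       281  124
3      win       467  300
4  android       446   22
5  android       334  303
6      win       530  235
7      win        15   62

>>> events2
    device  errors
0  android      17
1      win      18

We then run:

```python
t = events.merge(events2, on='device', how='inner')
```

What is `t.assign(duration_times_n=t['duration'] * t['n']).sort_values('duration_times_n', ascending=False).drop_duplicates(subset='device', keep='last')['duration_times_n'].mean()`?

merge on 'device' (how='inner') → 8 rows:
    device  duration    n  errors
0  android       274  201      17
1  android       383   95      17
2  android       281  124      17
3      win       467  300      18
4  android       446   22      17
5  android       334  303      17
6      win       530  235      18
7      win        15   62      18
add column duration_times_n = t['duration'] * t['n']:
    device  duration    n  errors  duration_times_n
0  android       274  201      17             55074
1  android       383   95      17             36385
2  android       281  124      17             34844
3      win       467  300      18            140100
4  android       446   22      17              9812
5  android       334  303      17            101202
6      win       530  235      18            124550
7      win        15   62      18               930
sort by duration_times_n descending:
    device  duration    n  errors  duration_times_n
3      win       467  300      18            140100
6      win       530  235      18            124550
5  android       334  303      17            101202
0  android       274  201      17             55074
1  android       383   95      17             36385
2  android       281  124      17             34844
4  android       446   22      17              9812
7      win        15   62      18               930
drop duplicate device (keep=last):
    device  duration   n  errors  duration_times_n
4  android       446  22      17              9812
7      win        15  62      18               930

5371.0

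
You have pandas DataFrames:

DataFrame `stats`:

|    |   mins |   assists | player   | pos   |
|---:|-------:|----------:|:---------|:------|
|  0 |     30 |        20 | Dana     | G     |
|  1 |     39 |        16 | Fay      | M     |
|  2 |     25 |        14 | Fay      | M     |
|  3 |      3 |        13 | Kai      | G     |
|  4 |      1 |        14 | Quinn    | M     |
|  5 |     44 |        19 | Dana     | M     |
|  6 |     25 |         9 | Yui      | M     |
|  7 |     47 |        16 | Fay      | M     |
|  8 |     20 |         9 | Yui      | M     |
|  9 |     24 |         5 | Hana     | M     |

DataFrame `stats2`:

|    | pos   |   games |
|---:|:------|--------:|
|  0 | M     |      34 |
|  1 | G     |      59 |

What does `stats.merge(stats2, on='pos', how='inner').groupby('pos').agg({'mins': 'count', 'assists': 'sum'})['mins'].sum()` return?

10

merge on 'pos' (how='inner') → 10 rows:
   mins  assists player pos  games
0    30       20   Dana   G     59
1    39       16    Fay   M     34
2    25       14    Fay   M     34
3     3       13    Kai   G     59
4     1       14  Quinn   M     34
5    44       19   Dana   M     34
6    25        9    Yui   M     34
7    47       16    Fay   M     34
8    20        9    Yui   M     34
9    24        5   Hana   M     34
group by pos: count(mins), sum(assists):
     mins  assists
pos               
G       2       33
M       8      102
Finally, sum of column 'mins' = 10.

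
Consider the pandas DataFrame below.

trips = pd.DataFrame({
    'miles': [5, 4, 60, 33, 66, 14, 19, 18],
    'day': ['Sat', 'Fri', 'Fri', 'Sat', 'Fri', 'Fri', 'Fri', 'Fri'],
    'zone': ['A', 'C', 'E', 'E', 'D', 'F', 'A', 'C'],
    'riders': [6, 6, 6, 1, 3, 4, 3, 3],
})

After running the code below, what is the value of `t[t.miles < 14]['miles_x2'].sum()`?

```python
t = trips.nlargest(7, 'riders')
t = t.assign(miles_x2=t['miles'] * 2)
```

18

take 7 rows with largest riders:
   miles  day zone  riders
0      5  Sat    A       6
1      4  Fri    C       6
2     60  Fri    E       6
5     14  Fri    F       4
4     66  Fri    D       3
6     19  Fri    A       3
7     18  Fri    C       3
add column miles_x2 = t['miles'] * 2:
   miles  day zone  riders  miles_x2
0      5  Sat    A       6        10
1      4  Fri    C       6         8
2     60  Fri    E       6       120
5     14  Fri    F       4        28
4     66  Fri    D       3       132
6     19  Fri    A       3        38
7     18  Fri    C       3        36
filter rows where miles < 14:
   miles  day zone  riders  miles_x2
0      5  Sat    A       6        10
1      4  Fri    C       6         8
Then the sum of column 'miles_x2': 18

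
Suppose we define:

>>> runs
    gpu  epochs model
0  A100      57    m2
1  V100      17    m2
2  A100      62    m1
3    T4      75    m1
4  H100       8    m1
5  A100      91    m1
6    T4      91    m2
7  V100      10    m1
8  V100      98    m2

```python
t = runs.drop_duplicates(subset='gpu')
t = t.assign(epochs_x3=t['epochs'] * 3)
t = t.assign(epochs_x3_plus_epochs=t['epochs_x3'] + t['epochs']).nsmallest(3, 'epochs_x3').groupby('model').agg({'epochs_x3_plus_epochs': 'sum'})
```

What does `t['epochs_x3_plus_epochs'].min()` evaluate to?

32

drop duplicate gpu (keep=first):
    gpu  epochs model
0  A100      57    m2
1  V100      17    m2
3    T4      75    m1
4  H100       8    m1
add column epochs_x3 = t['epochs'] * 3:
    gpu  epochs model  epochs_x3
0  A100      57    m2        171
1  V100      17    m2         51
3    T4      75    m1        225
4  H100       8    m1         24
add column epochs_x3_plus_epochs = t['epochs_x3'] + t['epochs']:
    gpu  epochs model  epochs_x3  epochs_x3_plus_epochs
0  A100      57    m2        171                    228
1  V100      17    m2         51                     68
3    T4      75    m1        225                    300
4  H100       8    m1         24                     32
take 3 rows with smallest epochs_x3:
    gpu  epochs model  epochs_x3  epochs_x3_plus_epochs
4  H100       8    m1         24                     32
1  V100      17    m2         51                     68
0  A100      57    m2        171                    228
group by model, sum of epochs_x3_plus_epochs:
       epochs_x3_plus_epochs
model                       
m1                        32
m2                       296
Then the min of column 'epochs_x3_plus_epochs': 32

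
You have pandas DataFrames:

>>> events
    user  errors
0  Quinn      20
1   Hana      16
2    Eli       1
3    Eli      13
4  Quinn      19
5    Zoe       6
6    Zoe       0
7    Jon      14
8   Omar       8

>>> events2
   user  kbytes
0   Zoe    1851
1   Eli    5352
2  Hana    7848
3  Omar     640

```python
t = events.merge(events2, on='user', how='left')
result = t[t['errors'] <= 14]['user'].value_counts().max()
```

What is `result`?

merge on 'user' (how='left') → 9 rows:
    user  errors  kbytes
0  Quinn      20     NaN
1   Hana      16  7848.0
2    Eli       1  5352.0
3    Eli      13  5352.0
4  Quinn      19     NaN
5    Zoe       6  1851.0
6    Zoe       0  1851.0
7    Jon      14     NaN
8   Omar       8   640.0
filter rows where errors <= 14:
   user  errors  kbytes
2   Eli       1  5352.0
3   Eli      13  5352.0
5   Zoe       6  1851.0
6   Zoe       0  1851.0
7   Jon      14     NaN
8  Omar       8   640.0
value_counts of user:
user
Eli     2
Zoe     2
Jon     1
Omar    1
Name: count, dtype: int64
Finally, max of the resulting series = 2.

2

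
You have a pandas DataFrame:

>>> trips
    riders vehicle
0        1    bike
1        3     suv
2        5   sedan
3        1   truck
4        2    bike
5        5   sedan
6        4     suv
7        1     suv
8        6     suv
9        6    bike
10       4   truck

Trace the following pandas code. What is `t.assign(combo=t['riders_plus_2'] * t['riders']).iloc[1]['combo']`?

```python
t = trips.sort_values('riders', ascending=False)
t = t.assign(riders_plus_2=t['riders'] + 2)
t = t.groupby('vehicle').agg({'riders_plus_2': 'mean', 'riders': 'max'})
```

sort by riders descending:
    riders vehicle
8        6     suv
9        6    bike
2        5   sedan
5        5   sedan
6        4     suv
10       4   truck
1        3     suv
4        2    bike
0        1    bike
3        1   truck
7        1     suv
add column riders_plus_2 = t['riders'] + 2:
    riders vehicle  riders_plus_2
8        6     suv              8
9        6    bike              8
2        5   sedan              7
5        5   sedan              7
6        4     suv              6
10       4   truck              6
1        3     suv              5
4        2    bike              4
0        1    bike              3
3        1   truck              3
7        1     suv              3
group by vehicle: mean(riders_plus_2), max(riders):
         riders_plus_2  riders
vehicle                       
bike               5.0       6
sedan              7.0       5
suv                5.5       6
truck              4.5       4
add column combo = t['riders_plus_2'] * t['riders']:
         riders_plus_2  riders  combo
vehicle                              
bike               5.0       6   30.0
sedan              7.0       5   35.0
suv                5.5       6   33.0
truck              4.5       4   18.0
The value at position 1, column 'combo' is 35.0.

35.0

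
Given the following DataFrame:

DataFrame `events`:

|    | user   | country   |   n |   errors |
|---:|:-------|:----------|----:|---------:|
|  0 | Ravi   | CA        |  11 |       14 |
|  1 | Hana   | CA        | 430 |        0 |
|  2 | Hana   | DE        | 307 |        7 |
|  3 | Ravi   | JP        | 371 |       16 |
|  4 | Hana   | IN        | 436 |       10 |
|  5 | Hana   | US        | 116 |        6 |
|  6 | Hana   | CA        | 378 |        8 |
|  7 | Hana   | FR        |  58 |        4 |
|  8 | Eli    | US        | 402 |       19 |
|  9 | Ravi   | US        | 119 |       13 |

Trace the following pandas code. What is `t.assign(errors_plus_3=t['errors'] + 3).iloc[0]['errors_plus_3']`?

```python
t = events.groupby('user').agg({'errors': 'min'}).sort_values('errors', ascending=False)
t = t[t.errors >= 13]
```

22

group by user, min of errors:
      errors
user        
Eli       19
Hana       0
Ravi      13
sort by errors descending:
      errors
user        
Eli       19
Ravi      13
Hana       0
filter rows where errors >= 13:
      errors
user        
Eli       19
Ravi      13
add column errors_plus_3 = t['errors'] + 3:
      errors  errors_plus_3
user                       
Eli       19             22
Ravi      13             16
value at position 0, column 'errors_plus_3' → 22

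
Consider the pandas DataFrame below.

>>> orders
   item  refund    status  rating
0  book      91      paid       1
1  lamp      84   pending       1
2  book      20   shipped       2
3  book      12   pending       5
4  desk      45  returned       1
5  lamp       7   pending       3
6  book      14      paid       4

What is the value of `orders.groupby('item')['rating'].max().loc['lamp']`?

group by item, max of rating:
item
book    5
desk    1
lamp    3
Name: rating, dtype: int64
The value at index 'lamp' is 3.

3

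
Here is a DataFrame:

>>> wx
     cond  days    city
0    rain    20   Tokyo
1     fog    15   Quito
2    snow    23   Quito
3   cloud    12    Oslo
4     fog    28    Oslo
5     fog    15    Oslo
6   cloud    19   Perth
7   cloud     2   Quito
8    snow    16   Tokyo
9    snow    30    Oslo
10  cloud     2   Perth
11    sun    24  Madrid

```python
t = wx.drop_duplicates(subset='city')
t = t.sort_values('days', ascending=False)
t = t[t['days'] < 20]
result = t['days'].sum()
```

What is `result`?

46

drop duplicate city (keep=first):
     cond  days    city
0    rain    20   Tokyo
1     fog    15   Quito
3   cloud    12    Oslo
6   cloud    19   Perth
11    sun    24  Madrid
sort by days descending:
     cond  days    city
11    sun    24  Madrid
0    rain    20   Tokyo
6   cloud    19   Perth
1     fog    15   Quito
3   cloud    12    Oslo
filter rows where days < 20:
    cond  days   city
6  cloud    19  Perth
1    fog    15  Quito
3  cloud    12   Oslo
Taking the sum of column 'days' gives 46.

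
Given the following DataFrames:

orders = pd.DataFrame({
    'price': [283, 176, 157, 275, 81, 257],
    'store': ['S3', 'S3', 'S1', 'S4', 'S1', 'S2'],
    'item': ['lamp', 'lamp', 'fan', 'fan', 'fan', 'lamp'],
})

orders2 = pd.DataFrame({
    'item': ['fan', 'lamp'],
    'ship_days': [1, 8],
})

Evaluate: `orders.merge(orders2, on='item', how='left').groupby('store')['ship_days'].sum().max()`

16

merge on 'item' (how='left') → 6 rows:
   price store  item  ship_days
0    283    S3  lamp          8
1    176    S3  lamp          8
2    157    S1   fan          1
3    275    S4   fan          1
4     81    S1   fan          1
5    257    S2  lamp          8
group by store, sum of ship_days:
store
S1     2
S2     8
S3    16
S4     1
Name: ship_days, dtype: int64
So max() = 16.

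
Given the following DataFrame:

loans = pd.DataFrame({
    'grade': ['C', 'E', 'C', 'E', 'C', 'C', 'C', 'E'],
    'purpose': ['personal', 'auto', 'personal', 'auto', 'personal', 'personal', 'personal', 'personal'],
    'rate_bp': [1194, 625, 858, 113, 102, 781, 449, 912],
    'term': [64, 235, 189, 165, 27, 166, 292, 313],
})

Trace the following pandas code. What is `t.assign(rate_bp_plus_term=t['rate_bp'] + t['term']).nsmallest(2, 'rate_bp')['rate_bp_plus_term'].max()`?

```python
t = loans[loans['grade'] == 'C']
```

741

filter rows where grade == 'C':
  grade   purpose  rate_bp  term
0     C  personal     1194    64
2     C  personal      858   189
4     C  personal      102    27
5     C  personal      781   166
6     C  personal      449   292
add column rate_bp_plus_term = t['rate_bp'] + t['term']:
  grade   purpose  rate_bp  term  rate_bp_plus_term
0     C  personal     1194    64               1258
2     C  personal      858   189               1047
4     C  personal      102    27                129
5     C  personal      781   166                947
6     C  personal      449   292                741
take 2 rows with smallest rate_bp:
  grade   purpose  rate_bp  term  rate_bp_plus_term
4     C  personal      102    27                129
6     C  personal      449   292                741
max of column 'rate_bp_plus_term' → 741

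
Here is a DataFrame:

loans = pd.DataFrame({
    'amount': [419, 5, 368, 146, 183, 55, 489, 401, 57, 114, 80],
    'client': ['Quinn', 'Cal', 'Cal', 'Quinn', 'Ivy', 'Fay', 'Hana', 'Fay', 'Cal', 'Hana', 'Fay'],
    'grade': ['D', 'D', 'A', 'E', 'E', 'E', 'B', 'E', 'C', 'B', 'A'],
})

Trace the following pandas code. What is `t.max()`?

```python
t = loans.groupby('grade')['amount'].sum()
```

group by grade, sum of amount:
grade
A    448
B    603
C     57
D    424
E    785
Name: amount, dtype: int64

785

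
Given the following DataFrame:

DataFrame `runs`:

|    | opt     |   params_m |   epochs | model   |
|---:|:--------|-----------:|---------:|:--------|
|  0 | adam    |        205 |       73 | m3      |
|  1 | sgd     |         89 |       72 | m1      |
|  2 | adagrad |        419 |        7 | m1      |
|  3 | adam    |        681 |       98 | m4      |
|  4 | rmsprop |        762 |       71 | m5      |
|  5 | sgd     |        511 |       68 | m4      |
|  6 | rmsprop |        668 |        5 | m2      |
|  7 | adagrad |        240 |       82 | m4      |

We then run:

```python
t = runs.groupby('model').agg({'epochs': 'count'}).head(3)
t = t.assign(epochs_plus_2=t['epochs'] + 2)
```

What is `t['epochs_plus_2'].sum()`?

group by model, count of epochs:
       epochs
model        
m1          2
m2          1
m3          1
m4          3
m5          1
take first 3 rows:
       epochs
model        
m1          2
m2          1
m3          1
add column epochs_plus_2 = t['epochs'] + 2:
       epochs  epochs_plus_2
model                       
m1          2              4
m2          1              3
m3          1              3
So sum() = 10.

10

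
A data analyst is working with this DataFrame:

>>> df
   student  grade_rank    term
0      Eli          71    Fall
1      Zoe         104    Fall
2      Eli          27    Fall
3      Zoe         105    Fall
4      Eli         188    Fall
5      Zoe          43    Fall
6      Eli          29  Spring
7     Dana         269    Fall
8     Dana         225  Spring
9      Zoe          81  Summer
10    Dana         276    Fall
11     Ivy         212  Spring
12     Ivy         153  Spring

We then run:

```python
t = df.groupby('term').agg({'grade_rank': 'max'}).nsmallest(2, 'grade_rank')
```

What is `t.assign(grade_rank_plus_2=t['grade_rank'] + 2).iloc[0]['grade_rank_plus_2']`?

group by term, max of grade_rank:
        grade_rank
term              
Fall           276
Spring         225
Summer          81
take 2 rows with smallest grade_rank:
        grade_rank
term              
Summer          81
Spring         225
add column grade_rank_plus_2 = t['grade_rank'] + 2:
        grade_rank  grade_rank_plus_2
term                                 
Summer          81                 83
Spring         225                227

83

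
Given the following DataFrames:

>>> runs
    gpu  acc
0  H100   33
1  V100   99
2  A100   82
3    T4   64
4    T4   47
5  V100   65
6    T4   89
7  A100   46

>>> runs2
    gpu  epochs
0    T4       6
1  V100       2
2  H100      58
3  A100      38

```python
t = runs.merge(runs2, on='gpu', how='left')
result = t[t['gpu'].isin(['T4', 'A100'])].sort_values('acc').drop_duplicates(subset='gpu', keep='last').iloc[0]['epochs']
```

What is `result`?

38

merge on 'gpu' (how='left') → 8 rows:
    gpu  acc  epochs
0  H100   33      58
1  V100   99       2
2  A100   82      38
3    T4   64       6
4    T4   47       6
5  V100   65       2
6    T4   89       6
7  A100   46      38
filter rows where gpu in ['T4', 'A100']:
    gpu  acc  epochs
2  A100   82      38
3    T4   64       6
4    T4   47       6
6    T4   89       6
7  A100   46      38
sort by acc:
    gpu  acc  epochs
7  A100   46      38
4    T4   47       6
3    T4   64       6
2  A100   82      38
6    T4   89       6
drop duplicate gpu (keep=last):
    gpu  acc  epochs
2  A100   82      38
6    T4   89       6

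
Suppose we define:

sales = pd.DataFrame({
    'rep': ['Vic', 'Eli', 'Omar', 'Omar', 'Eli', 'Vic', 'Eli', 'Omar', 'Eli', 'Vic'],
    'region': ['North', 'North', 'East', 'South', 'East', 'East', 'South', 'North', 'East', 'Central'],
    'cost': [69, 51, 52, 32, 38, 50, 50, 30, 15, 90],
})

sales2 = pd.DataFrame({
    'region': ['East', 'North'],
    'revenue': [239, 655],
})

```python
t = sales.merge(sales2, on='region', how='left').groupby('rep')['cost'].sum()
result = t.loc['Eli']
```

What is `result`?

merge on 'region' (how='left') → 10 rows:
    rep   region  cost  revenue
0   Vic    North    69    655.0
1   Eli    North    51    655.0
2  Omar     East    52    239.0
3  Omar    South    32      NaN
4   Eli     East    38    239.0
5   Vic     East    50    239.0
6   Eli    South    50      NaN
7  Omar    North    30    655.0
8   Eli     East    15    239.0
9   Vic  Central    90      NaN
group by rep, sum of cost:
rep
Eli     154
Omar    114
Vic     209
Name: cost, dtype: int64
So loc['Eli'] = 154.

154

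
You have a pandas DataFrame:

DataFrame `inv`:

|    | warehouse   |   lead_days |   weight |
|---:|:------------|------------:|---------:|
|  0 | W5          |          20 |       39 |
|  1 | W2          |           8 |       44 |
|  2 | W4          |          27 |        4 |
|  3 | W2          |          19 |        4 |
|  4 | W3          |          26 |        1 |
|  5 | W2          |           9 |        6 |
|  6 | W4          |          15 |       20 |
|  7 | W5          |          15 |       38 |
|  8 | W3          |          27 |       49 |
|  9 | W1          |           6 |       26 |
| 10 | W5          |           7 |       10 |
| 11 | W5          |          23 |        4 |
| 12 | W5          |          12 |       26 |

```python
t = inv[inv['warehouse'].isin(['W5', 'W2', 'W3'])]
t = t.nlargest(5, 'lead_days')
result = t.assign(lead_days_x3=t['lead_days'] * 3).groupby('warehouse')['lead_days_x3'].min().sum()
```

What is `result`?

195

filter rows where warehouse in ['W5', 'W2', 'W3']:
   warehouse  lead_days  weight
0         W5         20      39
1         W2          8      44
3         W2         19       4
4         W3         26       1
5         W2          9       6
7         W5         15      38
8         W3         27      49
10        W5          7      10
11        W5         23       4
12        W5         12      26
take 5 rows with largest lead_days:
   warehouse  lead_days  weight
8         W3         27      49
4         W3         26       1
11        W5         23       4
0         W5         20      39
3         W2         19       4
add column lead_days_x3 = t['lead_days'] * 3:
   warehouse  lead_days  weight  lead_days_x3
8         W3         27      49            81
4         W3         26       1            78
11        W5         23       4            69
0         W5         20      39            60
3         W2         19       4            57
group by warehouse, min of lead_days_x3:
warehouse
W2    57
W3    78
W5    60
Name: lead_days_x3, dtype: int64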